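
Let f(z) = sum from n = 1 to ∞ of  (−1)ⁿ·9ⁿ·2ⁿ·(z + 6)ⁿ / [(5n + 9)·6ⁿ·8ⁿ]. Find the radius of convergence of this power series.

Ratio test: |a_{n+1}/a_n| = [(5n + 9)/(5(n+1) + 9)] · 9·2/(6·8) → 3/8 as n → ∞.
Convergence for |z + 6| · 3/8 < 1, i.e. |z + 6| < 8/3. So R = 8/3.

R = 8/3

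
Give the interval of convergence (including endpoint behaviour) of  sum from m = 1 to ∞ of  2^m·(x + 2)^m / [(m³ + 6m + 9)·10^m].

The ratio of consecutive coefficients is [(m³ + 6m + 9)/((m+1)³ + 6(m+1) + 9)] · 2/10 → 1/5.
Hence the series converges for |x + 2| < 1/(1/5) = 5, so the radius of convergence is 5.
Check x = 3: the terms are on the order of 1/m³, so the series converges absolutely by comparison with the p-series (p = 3 > 1).
At x = -7: absolute convergence follows by limit comparison with Σ 1/m³.

[-7, 3]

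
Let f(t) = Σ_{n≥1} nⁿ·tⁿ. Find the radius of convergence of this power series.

Applying the root test, |a_n|^(1/n) = n → ∞.
The root grows without bound, so R = 0 (convergence only at t = 0).

R = 0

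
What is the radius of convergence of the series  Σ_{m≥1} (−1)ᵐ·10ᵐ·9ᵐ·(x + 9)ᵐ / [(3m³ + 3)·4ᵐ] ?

R = 2/45

By the ratio test, |a_{m+1}/a_m| = [(3m³ + 3)/(3(m+1)³ + 3)] · 10·9/4 → 45/2.
Hence the series converges for |x + 9| < 1/(45/2) = 2/45, so the radius of convergence is 2/45.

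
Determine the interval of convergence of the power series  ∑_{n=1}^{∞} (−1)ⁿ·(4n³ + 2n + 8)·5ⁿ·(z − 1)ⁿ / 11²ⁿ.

Apply the ratio test: |a_{n+1}| / |a_n| = [(4(n+1)³ + 2(n+1) + 8)/(4n³ + 2n + 8)] · 5/121, which tends to 5/121 as n → ∞.
The series converges when 5/121 · |z − 1| < 1, giving R = 121/5.
Endpoint z = 126/5: the terms do not tend to 0, so the series diverges.
At z = -116/5: the terms have absolute value of order n³, which does not tend to 0, so the series diverges by the divergence test.

(-116/5, 126/5)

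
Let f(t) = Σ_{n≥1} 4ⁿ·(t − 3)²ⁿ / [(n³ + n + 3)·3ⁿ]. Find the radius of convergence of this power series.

By the ratio test, |a_{n+1}/a_n| = [(n³ + n + 3)/((n+1)³ + (n+1) + 3)] · 4/3 → 4/3.
Successive powers of (t − 3) differ by 2, so the series converges when |t − 3|² · 4/3 < 1, i.e. |t − 3| < √(3/4). So R = √3/2.

R = √3/2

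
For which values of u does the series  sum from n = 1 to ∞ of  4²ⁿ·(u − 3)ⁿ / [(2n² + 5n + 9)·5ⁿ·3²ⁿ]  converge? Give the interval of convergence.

[3/16, 93/16]

By the ratio test, |a_{n+1}/a_n| = [(2n² + 5n + 9)/(2(n+1)² + 5(n+1) + 9)] · 16/(5·9) → 16/45.
Convergence for |u − 3| · 16/45 < 1, i.e. |u − 3| < 45/16. So R = 45/16.
Endpoint u = 93/16: absolute convergence follows by limit comparison with Σ 1/n².
Endpoint u = 3/16: the series is dominated by a constant times Σ 1/n², which converges (p = 2 > 1).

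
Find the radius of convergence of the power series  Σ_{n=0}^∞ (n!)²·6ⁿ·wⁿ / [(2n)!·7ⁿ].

Ratio test: |a_{n+1}/a_n| = (n+1)²/[(2n+1)·(2n+2)] · 6/7 → 3/14 as n → ∞.
Thus R = 1/(3/14) = 14/3.

R = 14/3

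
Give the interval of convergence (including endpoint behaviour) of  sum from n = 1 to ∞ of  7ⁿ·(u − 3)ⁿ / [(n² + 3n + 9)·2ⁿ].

Ratio test: |a_{n+1}/a_n| = [(n² + 3n + 9)/((n+1)² + 3(n+1) + 9)] · 7/2 → 7/2 as n → ∞.
Hence the series converges for |u − 3| < 1/(7/2) = 2/7, so the radius of convergence is 2/7.
At u = 23/7: the series is dominated by a constant times Σ 1/n², which converges (p = 2 > 1).
When u = 19/7, the series is dominated by a constant times Σ 1/n², which converges (p = 2 > 1).

[19/7, 23/7]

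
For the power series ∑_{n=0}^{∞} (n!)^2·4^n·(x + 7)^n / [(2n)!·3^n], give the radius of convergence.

By the ratio test, |a_{n+1}/a_n| = (n+1)²/[(2n+1)·(2n+2)] · 4/3 → 1/3.
Hence the series converges for |x + 7| < 1/(1/3) = 3, so the radius of convergence is 3.

R = 3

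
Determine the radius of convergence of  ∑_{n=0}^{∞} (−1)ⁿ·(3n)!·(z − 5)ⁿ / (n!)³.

R = 1/27

Ratio test: |a_{n+1}/a_n| = (3n+1)·(3n+2)·(3n+3)/(n+1)³ → 27 as n → ∞.
Thus R = 1/(27) = 1/27.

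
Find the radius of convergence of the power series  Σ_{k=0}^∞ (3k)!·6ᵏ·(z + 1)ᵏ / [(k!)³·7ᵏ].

R = 7/162

The ratio of consecutive coefficients is (3k+1)·(3k+2)·(3k+3)/(k+1)³ · 6/7 → 162/7.
Hence the series converges for |z + 1| < 1/(162/7) = 7/162, so the radius of convergence is 7/162.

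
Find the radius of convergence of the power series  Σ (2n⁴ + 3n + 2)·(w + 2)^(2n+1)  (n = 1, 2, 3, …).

The ratio of consecutive coefficients is (2(n+1)⁴ + 3(n+1) + 2)/(2n⁴ + 3n + 2) → 1.
Writing y = (w + 2)², the series in y has radius 1, so |w + 2| < √(1) = 1 and R = 1.

R = 1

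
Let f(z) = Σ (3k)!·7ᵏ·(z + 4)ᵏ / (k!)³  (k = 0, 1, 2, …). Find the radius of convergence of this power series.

By the ratio test, |a_{k+1}/a_k| = (3k+1)·(3k+2)·(3k+3)/(k+1)³ · 7 → 189.
Thus R = 1/(189) = 1/189.

R = 1/189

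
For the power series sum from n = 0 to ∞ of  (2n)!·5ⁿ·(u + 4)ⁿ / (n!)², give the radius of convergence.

R = 1/20

Ratio test: |a_{n+1}/a_n| = (2n+1)·(2n+2)/(n+1)² · 5 → 20 as n → ∞.
The series converges when 20 · |u + 4| < 1, giving R = 1/20.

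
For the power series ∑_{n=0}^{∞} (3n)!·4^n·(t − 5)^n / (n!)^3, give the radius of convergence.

Apply the ratio test: |a_{n+1}| / |a_n| = (3n+1)·(3n+2)·(3n+3)/(n+1)³ · 4, which tends to 108 as n → ∞.
Thus R = 1/(108) = 1/108.

R = 1/108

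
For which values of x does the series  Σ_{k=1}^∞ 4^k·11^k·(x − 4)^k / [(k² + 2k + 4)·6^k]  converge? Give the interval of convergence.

[85/22, 91/22]

Ratio test: |a_{k+1}/a_k| = [(k² + 2k + 4)/((k+1)² + 2(k+1) + 4)] · 4·11/6 → 22/3 as k → ∞.
Hence the series converges for |x − 4| < 1/(22/3) = 3/22, so the radius of convergence is 3/22.
When x = 91/22, the terms are on the order of 1/k², so the series converges absolutely by comparison with the p-series (p = 2 > 1).
At x = 85/22: the series is dominated by a constant times Σ 1/k², which converges (p = 2 > 1).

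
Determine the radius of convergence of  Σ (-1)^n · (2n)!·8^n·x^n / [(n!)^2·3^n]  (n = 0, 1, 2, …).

Apply the ratio test: |a_{n+1}| / |a_n| = (2n+1)·(2n+2)/(n+1)² · 8/3, which tends to 32/3 as n → ∞.
The series converges when 32/3 · |x| < 1, giving R = 3/32.

R = 3/32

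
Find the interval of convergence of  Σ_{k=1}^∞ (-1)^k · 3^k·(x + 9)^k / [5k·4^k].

The ratio of consecutive coefficients is [5k/5(k+1)] · 3/4 → 3/4.
The series converges when 3/4 · |x + 9| < 1, giving R = 4/3.
Endpoint x = -23/3: the terms alternate in sign and decrease monotonically to 0 in absolute value (size ~ c/k), so the alternating series test gives convergence.
Endpoint x = -31/3: the terms behave like c/k; limit comparison with the harmonic series gives divergence.

(-31/3, -23/3]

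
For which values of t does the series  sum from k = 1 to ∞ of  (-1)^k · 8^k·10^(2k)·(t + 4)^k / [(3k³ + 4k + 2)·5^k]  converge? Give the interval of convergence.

The ratio of consecutive coefficients is [(3k³ + 4k + 2)/(3(k+1)³ + 4(k+1) + 2)] · 8·100/5 → 160.
Hence the series converges for |t + 4| < 1/(160) = 1/160, so the radius of convergence is 1/160.
When t = -639/160, the series is dominated by a constant times Σ 1/k³, which converges (p = 3 > 1).
Check t = -641/160: the series is dominated by a constant times Σ 1/k³, which converges (p = 3 > 1).

[-641/160, -639/160]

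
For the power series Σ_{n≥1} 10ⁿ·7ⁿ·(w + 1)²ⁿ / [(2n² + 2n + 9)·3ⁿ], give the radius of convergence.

By the ratio test, |a_{n+1}/a_n| = [(2n² + 2n + 9)/(2(n+1)² + 2(n+1) + 9)] · 10·7/3 → 70/3.
Since the exponent of (w + 1) increases by 2 each term, convergence requires |w + 1|² < 3/70, hence R = √210/70.

R = √210/70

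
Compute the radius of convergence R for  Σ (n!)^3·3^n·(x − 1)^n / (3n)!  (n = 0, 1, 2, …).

Ratio test: |a_{n+1}/a_n| = (n+1)³/[(3n+1)·(3n+2)·(3n+3)] · 3 → 1/9 as n → ∞.
Convergence for |x − 1| · 1/9 < 1, i.e. |x − 1| < 9. So R = 9.

R = 9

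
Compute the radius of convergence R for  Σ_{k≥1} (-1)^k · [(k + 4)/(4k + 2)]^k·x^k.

Root test: |a_k|^(1/k) = (k + 4)/(4k + 2) → 1/4.
Convergence for |x| · 1/4 < 1, i.e. |x| < 4. So R = 4.

R = 4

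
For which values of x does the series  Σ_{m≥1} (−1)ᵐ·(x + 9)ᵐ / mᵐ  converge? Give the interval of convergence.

(−∞, ∞)

Root test: |a_m|^(1/m) = 1/m → 0.
The limit is 0 for every x, so R = ∞.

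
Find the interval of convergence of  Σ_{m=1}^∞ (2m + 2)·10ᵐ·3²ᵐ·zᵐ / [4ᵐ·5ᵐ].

(-2/9, 2/9)

Apply the ratio test: |a_{m+1}| / |a_m| = [(2(m+1) + 2)/(2m + 2)] · 10·9/(4·5), which tends to 9/2 as m → ∞.
Hence the series converges for |z| < 1/(9/2) = 2/9, so the radius of convergence is 2/9.
When z = 2/9, the m-th term does not approach 0; divergence by the term test.
At z = -2/9: the m-th term does not approach 0; divergence by the term test.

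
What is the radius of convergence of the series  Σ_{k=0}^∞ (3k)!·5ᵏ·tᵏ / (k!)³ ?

R = 1/135

Ratio test: |a_{k+1}/a_k| = (3k+1)·(3k+2)·(3k+3)/(k+1)³ · 5 → 135 as k → ∞.
Hence the series converges for |t| < 1/(135) = 1/135, so the radius of convergence is 1/135.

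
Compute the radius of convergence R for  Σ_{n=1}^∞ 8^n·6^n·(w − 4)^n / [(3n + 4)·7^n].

R = 7/48

Ratio test: |a_{n+1}/a_n| = [(3n + 4)/(3(n+1) + 4)] · 8·6/7 → 48/7 as n → ∞.
The series converges when 48/7 · |w − 4| < 1, giving R = 7/48.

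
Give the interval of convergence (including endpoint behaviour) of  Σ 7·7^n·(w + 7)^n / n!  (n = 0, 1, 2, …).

The ratio of consecutive coefficients is 7/7 · 7 · 1/(n+1) → 0.
The limit is 0, so the series converges for all w; R = ∞.

(−∞, ∞)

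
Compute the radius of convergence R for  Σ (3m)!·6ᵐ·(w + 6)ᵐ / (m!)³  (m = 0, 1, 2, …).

R = 1/162

Ratio test: |a_{m+1}/a_m| = (3m+1)·(3m+2)·(3m+3)/(m+1)³ · 6 → 162 as m → ∞.
Convergence for |w + 6| · 162 < 1, i.e. |w + 6| < 1/162. So R = 1/162.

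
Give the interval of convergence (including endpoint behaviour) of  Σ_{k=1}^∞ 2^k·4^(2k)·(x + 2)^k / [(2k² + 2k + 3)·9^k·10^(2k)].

[-241/8, 209/8]

By the ratio test, |a_{k+1}/a_k| = [(2k² + 2k + 3)/(2(k+1)² + 2(k+1) + 3)] · 2·16/(9·100) → 8/225.
The series converges when 8/225 · |x + 2| < 1, giving R = 225/8.
At x = 209/8: the series is dominated by a constant times Σ 1/k², which converges (p = 2 > 1).
Check x = -241/8: the series is dominated by a constant times Σ 1/k², which converges (p = 2 > 1).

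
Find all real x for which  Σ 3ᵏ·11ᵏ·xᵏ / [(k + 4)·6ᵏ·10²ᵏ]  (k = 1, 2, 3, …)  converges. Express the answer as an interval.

[-200/11, 200/11)

Apply the ratio test: |a_{k+1}| / |a_k| = [(k + 4)/((k+1) + 4)] · 3·11/(6·100), which tends to 11/200 as k → ∞.
The series converges when 11/200 · |x| < 1, giving R = 200/11.
At x = 200/11: the terms are asymptotic to a nonzero constant times 1/k, so the series diverges by limit comparison with Σ 1/k.
At x = -200/11: the terms alternate in sign and decrease monotonically to 0 in absolute value (size ~ c/k), so the alternating series test gives convergence.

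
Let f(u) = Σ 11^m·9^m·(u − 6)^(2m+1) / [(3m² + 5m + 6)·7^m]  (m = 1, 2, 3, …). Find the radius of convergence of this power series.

Ratio test: |a_{m+1}/a_m| = [(3m² + 5m + 6)/(3(m+1)² + 5(m+1) + 6)] · 11·9/7 → 99/7 as m → ∞.
Since the exponent of (u − 6) increases by 2 each term, convergence requires |u − 6|² < 7/99, hence R = √77/33.

R = √77/33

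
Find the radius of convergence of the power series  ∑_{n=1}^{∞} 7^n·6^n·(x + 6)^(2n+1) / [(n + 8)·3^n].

R = √14/14

Ratio test: |a_{n+1}/a_n| = [(n + 8)/((n+1) + 8)] · 7·6/3 → 14 as n → ∞.
Since the exponent of (x + 6) increases by 2 each term, convergence requires |x + 6|² < 1/14, hence R = √14/14.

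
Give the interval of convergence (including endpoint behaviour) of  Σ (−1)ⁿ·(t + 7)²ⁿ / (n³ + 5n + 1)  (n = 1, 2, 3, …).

The ratio of consecutive coefficients is (n³ + 5n + 1)/((n+1)³ + 5(n+1) + 1) → 1.
Successive powers of (t + 7) differ by 2, so the series converges when |t + 7|² · 1 < 1, i.e. |t + 7| < √(1) = 1. So R = 1.
At t = -6: the series is dominated by a constant times Σ 1/n³, which converges (p = 3 > 1).
Check t = -8: absolute convergence follows by limit comparison with Σ 1/n³.

[-8, -6]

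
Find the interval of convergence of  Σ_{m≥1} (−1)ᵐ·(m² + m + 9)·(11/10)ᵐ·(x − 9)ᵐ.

Ratio test: |a_{m+1}/a_m| = [((m+1)² + (m+1) + 9)/(m² + m + 9)] · 11/10 → 11/10 as m → ∞.
Thus R = 1/(11/10) = 10/11.
Endpoint x = 109/11: the terms have absolute value of order m², which does not tend to 0, so the series diverges by the divergence test.
At x = 89/11: the terms have absolute value of order m², which does not tend to 0, so the series diverges by the divergence test.

(89/11, 109/11)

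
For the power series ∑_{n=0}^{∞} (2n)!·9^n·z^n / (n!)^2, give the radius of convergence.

R = 1/36

The ratio of consecutive coefficients is (2n+1)·(2n+2)/(n+1)² · 9 → 36.
Hence the series converges for |z| < 1/(36) = 1/36, so the radius of convergence is 1/36.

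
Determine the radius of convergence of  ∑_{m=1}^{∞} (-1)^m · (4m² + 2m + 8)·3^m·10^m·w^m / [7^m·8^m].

R = 28/15

By the ratio test, |a_{m+1}/a_m| = [(4(m+1)² + 2(m+1) + 8)/(4m² + 2m + 8)] · 3·10/(7·8) → 15/28.
Thus R = 1/(15/28) = 28/15.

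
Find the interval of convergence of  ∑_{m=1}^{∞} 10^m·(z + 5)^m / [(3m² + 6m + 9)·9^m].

[-59/10, -41/10]

The ratio of consecutive coefficients is [(3m² + 6m + 9)/(3(m+1)² + 6(m+1) + 9)] · 10/9 → 10/9.
Hence the series converges for |z + 5| < 1/(10/9) = 9/10, so the radius of convergence is 9/10.
When z = -41/10, absolute convergence follows by limit comparison with Σ 1/m².
Check z = -59/10: the series is dominated by a constant times Σ 1/m², which converges (p = 2 > 1).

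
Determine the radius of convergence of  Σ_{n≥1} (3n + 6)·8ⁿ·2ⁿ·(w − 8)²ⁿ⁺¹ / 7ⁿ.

R = √7/4

Apply the ratio test: |a_{n+1}| / |a_n| = [(3(n+1) + 6)/(3n + 6)] · 8·2/7, which tends to 16/7 as n → ∞.
Since the exponent of (w − 8) increases by 2 each term, convergence requires |w − 8|² < 7/16, hence R = √7/4.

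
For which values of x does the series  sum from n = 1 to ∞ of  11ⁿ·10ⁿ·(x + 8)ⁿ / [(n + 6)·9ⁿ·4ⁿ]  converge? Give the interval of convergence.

[-458/55, -422/55)

The ratio of consecutive coefficients is [(n + 6)/((n+1) + 6)] · 11·10/(9·4) → 55/18.
Convergence for |x + 8| · 55/18 < 1, i.e. |x + 8| < 18/55. So R = 18/55.
When x = -422/55, the terms are asymptotic to a nonzero constant times 1/n, so the series diverges by limit comparison with Σ 1/n.
Endpoint x = -458/55: convergence follows from the alternating series test (terms decrease monotonically to 0).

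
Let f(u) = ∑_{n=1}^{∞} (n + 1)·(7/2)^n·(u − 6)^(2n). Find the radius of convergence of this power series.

By the ratio test, |a_{n+1}/a_n| = [((n+1) + 1)/(n + 1)] · 7/2 → 7/2.
Writing y = (u − 6)², the series in y has radius 2/7, so |u − 6| < √(2/7) and R = √14/7.

R = √14/7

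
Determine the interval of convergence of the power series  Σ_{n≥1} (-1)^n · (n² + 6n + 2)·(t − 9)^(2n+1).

(8, 10)

The ratio of consecutive coefficients is ((n+1)² + 6(n+1) + 2)/(n² + 6n + 2) → 1.
Writing y = (t − 9)², the series in y has radius 1, so |t − 9| < √(1) = 1 and R = 1.
Endpoint t = 10: the n-th term does not approach 0; divergence by the term test.
Check t = 8: the n-th term does not approach 0; divergence by the term test.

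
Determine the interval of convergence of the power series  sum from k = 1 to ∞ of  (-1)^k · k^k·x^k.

{0}

Root test: |a_k|^(1/k) = k → ∞.
Since the k-th root of |a_k| is unbounded, the series converges only at x = 0; R = 0.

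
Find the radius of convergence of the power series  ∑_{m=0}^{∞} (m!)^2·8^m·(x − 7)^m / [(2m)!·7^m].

R = 7/2

The ratio of consecutive coefficients is (m+1)²/[(2m+1)·(2m+2)] · 8/7 → 2/7.
The series converges when 2/7 · |x − 7| < 1, giving R = 7/2.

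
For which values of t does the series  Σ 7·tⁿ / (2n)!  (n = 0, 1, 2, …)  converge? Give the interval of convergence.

The ratio of consecutive coefficients is 7/7 · 1/[(2n+1)·(2n+2)] → 0.
Since the limit is 0 < 1 for every t, the series converges on all of ℝ and R = ∞.

(−∞, ∞)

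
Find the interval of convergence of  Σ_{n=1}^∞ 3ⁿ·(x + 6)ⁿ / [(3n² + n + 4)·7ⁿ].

Apply the ratio test: |a_{n+1}| / |a_n| = [(3n² + n + 4)/(3(n+1)² + (n+1) + 4)] · 3/7, which tends to 3/7 as n → ∞.
Thus R = 1/(3/7) = 7/3.
When x = -11/3, the series is dominated by a constant times Σ 1/n², which converges (p = 2 > 1).
When x = -25/3, absolute convergence follows by limit comparison with Σ 1/n².

[-25/3, -11/3]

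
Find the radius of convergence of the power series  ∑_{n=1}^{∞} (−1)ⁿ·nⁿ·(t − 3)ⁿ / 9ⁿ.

Root test: |a_n|^(1/n) = n/9 → ∞.
Since the n-th root of |a_n| is unbounded, the series converges only at t = 3; R = 0.

R = 0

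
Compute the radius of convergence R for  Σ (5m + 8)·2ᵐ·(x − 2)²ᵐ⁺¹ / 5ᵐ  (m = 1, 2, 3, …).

Ratio test: |a_{m+1}/a_m| = [(5(m+1) + 8)/(5m + 8)] · 2/5 → 2/5 as m → ∞.
Successive powers of (x − 2) differ by 2, so the series converges when |x − 2|² · 2/5 < 1, i.e. |x − 2| < √(5/2). So R = √10/2.

R = √10/2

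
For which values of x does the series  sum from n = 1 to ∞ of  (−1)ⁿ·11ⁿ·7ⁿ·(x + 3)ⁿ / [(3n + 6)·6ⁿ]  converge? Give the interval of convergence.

(-237/77, -225/77]

Ratio test: |a_{n+1}/a_n| = [(3n + 6)/(3(n+1) + 6)] · 11·7/6 → 77/6 as n → ∞.
Hence the series converges for |x + 3| < 1/(77/6) = 6/77, so the radius of convergence is 6/77.
When x = -225/77, convergence follows from the alternating series test (terms decrease monotonically to 0).
When x = -237/77, the terms are asymptotic to a nonzero constant times 1/n, so the series diverges by limit comparison with Σ 1/n.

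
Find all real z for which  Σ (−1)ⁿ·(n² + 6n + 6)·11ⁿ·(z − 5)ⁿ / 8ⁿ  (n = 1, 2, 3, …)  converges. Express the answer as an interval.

Apply the ratio test: |a_{n+1}| / |a_n| = [((n+1)² + 6(n+1) + 6)/(n² + 6n + 6)] · 11/8, which tends to 11/8 as n → ∞.
The series converges when 11/8 · |z − 5| < 1, giving R = 8/11.
Check z = 63/11: the n-th term does not approach 0; divergence by the term test.
When z = 47/11, the terms have absolute value of order n², which does not tend to 0, so the series diverges by the divergence test.

(47/11, 63/11)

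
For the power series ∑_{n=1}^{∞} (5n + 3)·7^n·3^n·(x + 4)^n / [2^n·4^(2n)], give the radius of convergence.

The ratio of consecutive coefficients is [(5(n+1) + 3)/(5n + 3)] · 7·3/(2·16) → 21/32.
The series converges when 21/32 · |x + 4| < 1, giving R = 32/21.

R = 32/21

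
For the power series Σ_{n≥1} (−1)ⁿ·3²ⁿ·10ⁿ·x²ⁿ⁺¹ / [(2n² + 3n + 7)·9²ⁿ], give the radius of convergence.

R = 3√10/10

Apply the ratio test: |a_{n+1}| / |a_n| = [(2n² + 3n + 7)/(2(n+1)² + 3(n+1) + 7)] · 9·10/81, which tends to 10/9 as n → ∞.
Since the exponent of x increases by 2 each term, convergence requires |x|² < 9/10, hence R = 3√10/10.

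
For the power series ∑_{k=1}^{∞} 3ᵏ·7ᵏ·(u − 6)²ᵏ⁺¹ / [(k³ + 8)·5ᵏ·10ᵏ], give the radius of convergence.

Ratio test: |a_{k+1}/a_k| = [(k³ + 8)/((k+1)³ + 8)] · 3·7/(5·10) → 21/50 as k → ∞.
Successive powers of (u − 6) differ by 2, so the series converges when |u − 6|² · 21/50 < 1, i.e. |u − 6| < √(50/21). So R = 5√42/21.

R = 5√42/21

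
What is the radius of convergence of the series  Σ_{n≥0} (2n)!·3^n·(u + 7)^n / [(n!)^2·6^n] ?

Ratio test: |a_{n+1}/a_n| = (2n+1)·(2n+2)/(n+1)² · 3/6 → 2 as n → ∞.
Hence the series converges for |u + 7| < 1/(2) = 1/2, so the radius of convergence is 1/2.

R = 1/2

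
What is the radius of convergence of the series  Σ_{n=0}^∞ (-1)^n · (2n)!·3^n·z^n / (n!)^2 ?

R = 1/12

The ratio of consecutive coefficients is (2n+1)·(2n+2)/(n+1)² · 3 → 12.
Thus R = 1/(12) = 1/12.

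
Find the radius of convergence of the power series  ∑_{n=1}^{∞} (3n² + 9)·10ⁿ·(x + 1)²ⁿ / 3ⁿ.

Ratio test: |a_{n+1}/a_n| = [(3(n+1)² + 9)/(3n² + 9)] · 10/3 → 10/3 as n → ∞.
Since the exponent of (x + 1) increases by 2 each term, convergence requires |x + 1|² < 3/10, hence R = √30/10.

R = √30/10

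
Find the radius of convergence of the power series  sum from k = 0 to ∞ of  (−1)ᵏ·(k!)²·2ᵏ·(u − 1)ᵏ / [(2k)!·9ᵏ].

Apply the ratio test: |a_{k+1}| / |a_k| = (k+1)²/[(2k+1)·(2k+2)] · 2/9, which tends to 1/18 as k → ∞.
Convergence for |u − 1| · 1/18 < 1, i.e. |u − 1| < 18. So R = 18.

R = 18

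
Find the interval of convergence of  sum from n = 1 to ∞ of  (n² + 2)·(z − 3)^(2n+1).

(2, 4)

Ratio test: |a_{n+1}/a_n| = ((n+1)² + 2)/(n² + 2) → 1 as n → ∞.
Since the exponent of (z − 3) increases by 2 each term, convergence requires |z − 3|² < 1, hence R = 1.
At z = 4: the n-th term does not approach 0; divergence by the term test.
Check z = 2: the n-th term does not approach 0; divergence by the term test.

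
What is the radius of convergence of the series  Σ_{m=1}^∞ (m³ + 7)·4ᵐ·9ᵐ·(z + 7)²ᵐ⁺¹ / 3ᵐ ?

R = √3/6

Apply the ratio test: |a_{m+1}| / |a_m| = [((m+1)³ + 7)/(m³ + 7)] · 4·9/3, which tends to 12 as m → ∞.
Since the exponent of (z + 7) increases by 2 each term, convergence requires |z + 7|² < 1/12, hence R = √3/6.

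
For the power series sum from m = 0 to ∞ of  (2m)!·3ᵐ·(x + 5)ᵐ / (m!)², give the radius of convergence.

Ratio test: |a_{m+1}/a_m| = (2m+1)·(2m+2)/(m+1)² · 3 → 12 as m → ∞.
The series converges when 12 · |x + 5| < 1, giving R = 1/12.

R = 1/12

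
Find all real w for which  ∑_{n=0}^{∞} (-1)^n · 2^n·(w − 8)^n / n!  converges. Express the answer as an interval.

The ratio of consecutive coefficients is 2 · 1/(n+1) → 0.
The limit is 0, so the series converges for all w; R = ∞.

(−∞, ∞)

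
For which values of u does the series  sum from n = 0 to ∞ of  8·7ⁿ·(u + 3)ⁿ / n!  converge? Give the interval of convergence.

The ratio of consecutive coefficients is 8/8 · 7 · 1/(n+1) → 0.
The ratio tends to 0 regardless of u, hence R = ∞.

(−∞, ∞)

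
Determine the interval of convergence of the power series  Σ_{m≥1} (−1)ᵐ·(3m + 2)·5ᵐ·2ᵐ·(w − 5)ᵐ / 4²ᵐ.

Apply the ratio test: |a_{m+1}| / |a_m| = [(3(m+1) + 2)/(3m + 2)] · 5·2/16, which tends to 5/8 as m → ∞.
Thus R = 1/(5/8) = 8/5.
At w = 33/5: the terms do not tend to 0, so the series diverges.
When w = 17/5, the m-th term does not approach 0; divergence by the term test.

(17/5, 33/5)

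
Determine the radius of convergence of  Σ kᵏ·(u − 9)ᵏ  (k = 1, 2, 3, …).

R = 0

Root test: |a_k|^(1/k) = k → ∞.
Since the k-th root of |a_k| is unbounded, the series converges only at u = 9; R = 0.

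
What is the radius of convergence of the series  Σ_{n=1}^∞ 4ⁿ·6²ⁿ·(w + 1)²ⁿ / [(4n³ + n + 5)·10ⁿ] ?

Apply the ratio test: |a_{n+1}| / |a_n| = [(4n³ + n + 5)/(4(n+1)³ + (n+1) + 5)] · 4·36/10, which tends to 72/5 as n → ∞.
Successive powers of (w + 1) differ by 2, so the series converges when |w + 1|² · 72/5 < 1, i.e. |w + 1| < √(5/72). So R = √10/12.

R = √10/12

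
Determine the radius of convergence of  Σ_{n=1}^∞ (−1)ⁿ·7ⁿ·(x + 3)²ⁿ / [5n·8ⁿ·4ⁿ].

R = 4√14/7

Apply the ratio test: |a_{n+1}| / |a_n| = [5n/5(n+1)] · 7/(8·4), which tends to 7/32 as n → ∞.
Successive powers of (x + 3) differ by 2, so the series converges when |x + 3|² · 7/32 < 1, i.e. |x + 3| < √(32/7). So R = 4√14/7.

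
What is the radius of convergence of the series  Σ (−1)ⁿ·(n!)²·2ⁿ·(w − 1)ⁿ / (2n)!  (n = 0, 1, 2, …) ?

R = 2

The ratio of consecutive coefficients is (n+1)²/[(2n+1)·(2n+2)] · 2 → 1/2.
The series converges when 1/2 · |w − 1| < 1, giving R = 2.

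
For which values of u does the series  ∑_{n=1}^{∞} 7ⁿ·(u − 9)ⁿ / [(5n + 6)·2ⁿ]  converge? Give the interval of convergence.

Apply the ratio test: |a_{n+1}| / |a_n| = [(5n + 6)/(5(n+1) + 6)] · 7/2, which tends to 7/2 as n → ∞.
Thus R = 1/(7/2) = 2/7.
When u = 65/7, the terms are asymptotic to a nonzero constant times 1/n, so the series diverges by limit comparison with Σ 1/n.
Endpoint u = 61/7: convergence follows from the alternating series test (terms decrease monotonically to 0).

[61/7, 65/7)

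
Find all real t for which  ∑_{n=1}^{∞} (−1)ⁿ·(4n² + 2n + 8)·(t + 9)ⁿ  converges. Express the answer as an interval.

(-10, -8)

Apply the ratio test: |a_{n+1}| / |a_n| = (4(n+1)² + 2(n+1) + 8)/(4n² + 2n + 8), which tends to 1 as n → ∞.
Convergence for |t + 9| < 1, so R = 1.
Check t = -8: the n-th term does not approach 0; divergence by the term test.
Check t = -10: the n-th term does not approach 0; divergence by the term test.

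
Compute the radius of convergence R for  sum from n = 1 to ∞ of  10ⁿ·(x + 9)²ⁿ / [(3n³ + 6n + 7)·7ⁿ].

R = √70/10

Apply the ratio test: |a_{n+1}| / |a_n| = [(3n³ + 6n + 7)/(3(n+1)³ + 6(n+1) + 7)] · 10/7, which tends to 10/7 as n → ∞.
Successive powers of (x + 9) differ by 2, so the series converges when |x + 9|² · 10/7 < 1, i.e. |x + 9| < √(7/10). So R = √70/10.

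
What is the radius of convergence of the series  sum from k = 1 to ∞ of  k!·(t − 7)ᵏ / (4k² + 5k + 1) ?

R = 0

Ratio test: |a_{k+1}/a_k| = (k+1) · (4k² + 5k + 1)/(4(k+1)² + 5(k+1) + 1) → ∞ as k → ∞.
The terms grow without bound for any (t − 7) ≠ 0, so R = 0 (convergence only at t = 7).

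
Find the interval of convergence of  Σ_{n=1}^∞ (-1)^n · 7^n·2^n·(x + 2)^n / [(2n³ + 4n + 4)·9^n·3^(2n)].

The ratio of consecutive coefficients is [(2n³ + 4n + 4)/(2(n+1)³ + 4(n+1) + 4)] · 7·2/(9·9) → 14/81.
Convergence for |x + 2| · 14/81 < 1, i.e. |x + 2| < 81/14. So R = 81/14.
When x = 53/14, absolute convergence follows by limit comparison with Σ 1/n³.
At x = -109/14: absolute convergence follows by limit comparison with Σ 1/n³.

[-109/14, 53/14]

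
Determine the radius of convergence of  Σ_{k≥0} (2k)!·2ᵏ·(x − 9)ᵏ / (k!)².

The ratio of consecutive coefficients is (2k+1)·(2k+2)/(k+1)² · 2 → 8.
Thus R = 1/(8) = 1/8.

R = 1/8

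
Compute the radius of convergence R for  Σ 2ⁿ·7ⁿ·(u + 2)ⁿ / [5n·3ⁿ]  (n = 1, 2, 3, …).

R = 3/14

The ratio of consecutive coefficients is [5n/5(n+1)] · 2·7/3 → 14/3.
Thus R = 1/(14/3) = 3/14.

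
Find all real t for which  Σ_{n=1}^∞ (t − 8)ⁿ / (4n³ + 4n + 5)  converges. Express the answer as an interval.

[7, 9]

Apply the ratio test: |a_{n+1}| / |a_n| = (4n³ + 4n + 5)/(4(n+1)³ + 4(n+1) + 5), which tends to 1 as n → ∞.
Convergence for |t − 8| < 1, so R = 1.
When t = 9, absolute convergence follows by limit comparison with Σ 1/n³.
When t = 7, absolute convergence follows by limit comparison with Σ 1/n³.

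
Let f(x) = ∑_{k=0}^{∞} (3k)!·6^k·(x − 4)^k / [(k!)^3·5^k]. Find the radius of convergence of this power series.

R = 5/162

The ratio of consecutive coefficients is (3k+1)·(3k+2)·(3k+3)/(k+1)³ · 6/5 → 162/5.
Hence the series converges for |x − 4| < 1/(162/5) = 5/162, so the radius of convergence is 5/162.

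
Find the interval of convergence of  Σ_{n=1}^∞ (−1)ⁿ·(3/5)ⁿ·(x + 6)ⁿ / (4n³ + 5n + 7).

Apply the ratio test: |a_{n+1}| / |a_n| = [(4n³ + 5n + 7)/(4(n+1)³ + 5(n+1) + 7)] · 3/5, which tends to 3/5 as n → ∞.
Hence the series converges for |x + 6| < 1/(3/5) = 5/3, so the radius of convergence is 5/3.
Check x = -13/3: the series is dominated by a constant times Σ 1/n³, which converges (p = 3 > 1).
Check x = -23/3: absolute convergence follows by limit comparison with Σ 1/n³.

[-23/3, -13/3]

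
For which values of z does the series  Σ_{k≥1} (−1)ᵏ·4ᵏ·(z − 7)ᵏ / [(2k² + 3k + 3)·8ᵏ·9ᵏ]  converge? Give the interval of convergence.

Ratio test: |a_{k+1}/a_k| = [(2k² + 3k + 3)/(2(k+1)² + 3(k+1) + 3)] · 4/(8·9) → 1/18 as k → ∞.
Convergence for |z − 7| · 1/18 < 1, i.e. |z − 7| < 18. So R = 18.
At z = 25: the series is dominated by a constant times Σ 1/k², which converges (p = 2 > 1).
Endpoint z = -11: absolute convergence follows by limit comparison with Σ 1/k².

[-11, 25]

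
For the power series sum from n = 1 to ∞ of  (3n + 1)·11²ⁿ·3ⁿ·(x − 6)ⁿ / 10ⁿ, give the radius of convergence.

R = 10/363

Apply the ratio test: |a_{n+1}| / |a_n| = [(3(n+1) + 1)/(3n + 1)] · 121·3/10, which tends to 363/10 as n → ∞.
The series converges when 363/10 · |x − 6| < 1, giving R = 10/363.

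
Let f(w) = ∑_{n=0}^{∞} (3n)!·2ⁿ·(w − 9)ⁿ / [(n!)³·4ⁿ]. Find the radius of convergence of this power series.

By the ratio test, |a_{n+1}/a_n| = (3n+1)·(3n+2)·(3n+3)/(n+1)³ · 2/4 → 27/2.
The series converges when 27/2 · |w − 9| < 1, giving R = 2/27.

R = 2/27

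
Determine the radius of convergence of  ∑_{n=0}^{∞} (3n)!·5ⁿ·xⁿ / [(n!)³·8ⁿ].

Ratio test: |a_{n+1}/a_n| = (3n+1)·(3n+2)·(3n+3)/(n+1)³ · 5/8 → 135/8 as n → ∞.
Convergence for |x| · 135/8 < 1, i.e. |x| < 8/135. So R = 8/135.

R = 8/135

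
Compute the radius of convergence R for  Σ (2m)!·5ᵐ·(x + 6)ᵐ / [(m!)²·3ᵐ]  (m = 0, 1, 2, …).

The ratio of consecutive coefficients is (2m+1)·(2m+2)/(m+1)² · 5/3 → 20/3.
The series converges when 20/3 · |x + 6| < 1, giving R = 3/20.

R = 3/20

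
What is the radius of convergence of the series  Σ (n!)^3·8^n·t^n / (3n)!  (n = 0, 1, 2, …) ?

R = 27/8

Ratio test: |a_{n+1}/a_n| = (n+1)³/[(3n+1)·(3n+2)·(3n+3)] · 8 → 8/27 as n → ∞.
The series converges when 8/27 · |t| < 1, giving R = 27/8.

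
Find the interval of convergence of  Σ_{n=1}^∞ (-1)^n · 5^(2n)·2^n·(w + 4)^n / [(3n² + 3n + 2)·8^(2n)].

[-132/25, -68/25]

Ratio test: |a_{n+1}/a_n| = [(3n² + 3n + 2)/(3(n+1)² + 3(n+1) + 2)] · 25·2/64 → 25/32 as n → ∞.
Thus R = 1/(25/32) = 32/25.
At w = -68/25: absolute convergence follows by limit comparison with Σ 1/n².
Check w = -132/25: the series is dominated by a constant times Σ 1/n², which converges (p = 2 > 1).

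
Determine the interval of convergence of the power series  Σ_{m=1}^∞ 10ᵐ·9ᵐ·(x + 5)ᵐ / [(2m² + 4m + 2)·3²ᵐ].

[-51/10, -49/10]

The ratio of consecutive coefficients is [(2m² + 4m + 2)/(2(m+1)² + 4(m+1) + 2)] · 10·9/9 → 10.
The series converges when 10 · |x + 5| < 1, giving R = 1/10.
When x = -49/10, absolute convergence follows by limit comparison with Σ 1/m².
Endpoint x = -51/10: the series is dominated by a constant times Σ 1/m², which converges (p = 2 > 1).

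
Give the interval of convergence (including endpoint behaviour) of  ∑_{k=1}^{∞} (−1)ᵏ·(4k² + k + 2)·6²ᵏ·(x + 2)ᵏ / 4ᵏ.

(-19/9, -17/9)

Ratio test: |a_{k+1}/a_k| = [(4(k+1)² + (k+1) + 2)/(4k² + k + 2)] · 36/4 → 9 as k → ∞.
The series converges when 9 · |x + 2| < 1, giving R = 1/9.
When x = -17/9, the k-th term does not approach 0; divergence by the term test.
Endpoint x = -19/9: the k-th term does not approach 0; divergence by the term test.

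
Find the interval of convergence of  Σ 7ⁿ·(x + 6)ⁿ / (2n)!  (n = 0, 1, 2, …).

By the ratio test, |a_{n+1}/a_n| = 7 · 1/[(2n+1)·(2n+2)] → 0.
The limit is 0, so the series converges for all x; R = ∞.

(−∞, ∞)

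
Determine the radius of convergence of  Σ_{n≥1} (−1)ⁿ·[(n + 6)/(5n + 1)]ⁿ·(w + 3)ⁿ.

By the Cauchy root test, |a_n|^(1/n) = (n + 6)/(5n + 1) → 1/5.
Convergence for |w + 3| · 1/5 < 1, i.e. |w + 3| < 5. So R = 5.

R = 5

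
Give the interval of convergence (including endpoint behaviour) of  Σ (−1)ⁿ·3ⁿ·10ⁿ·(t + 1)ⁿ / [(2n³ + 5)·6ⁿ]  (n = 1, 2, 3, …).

[-6/5, -4/5]

By the ratio test, |a_{n+1}/a_n| = [(2n³ + 5)/(2(n+1)³ + 5)] · 3·10/6 → 5.
The series converges when 5 · |t + 1| < 1, giving R = 1/5.
When t = -4/5, the terms are on the order of 1/n³, so the series converges absolutely by comparison with the p-series (p = 3 > 1).
Check t = -6/5: the terms are on the order of 1/n³, so the series converges absolutely by comparison with the p-series (p = 3 > 1).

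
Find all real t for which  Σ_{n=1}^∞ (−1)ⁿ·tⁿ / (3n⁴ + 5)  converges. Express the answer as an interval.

The ratio of consecutive coefficients is (3n⁴ + 5)/(3(n+1)⁴ + 5) → 1.
Convergence for |t| < 1, so R = 1.
When t = 1, absolute convergence follows by limit comparison with Σ 1/n⁴.
Check t = -1: the terms are on the order of 1/n⁴, so the series converges absolutely by comparison with the p-series (p = 4 > 1).

[-1, 1]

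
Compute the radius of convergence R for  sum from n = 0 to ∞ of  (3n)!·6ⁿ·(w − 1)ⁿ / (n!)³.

By the ratio test, |a_{n+1}/a_n| = (3n+1)·(3n+2)·(3n+3)/(n+1)³ · 6 → 162.
Hence the series converges for |w − 1| < 1/(162) = 1/162, so the radius of convergence is 1/162.

R = 1/162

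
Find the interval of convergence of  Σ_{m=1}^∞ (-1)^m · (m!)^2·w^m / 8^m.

Ratio test: |a_{m+1}/a_m| = (m+1)² · 1/8 → ∞ as m → ∞.
Since the ratio → ∞, the series diverges for every w ≠ 0, and R = 0.

{0}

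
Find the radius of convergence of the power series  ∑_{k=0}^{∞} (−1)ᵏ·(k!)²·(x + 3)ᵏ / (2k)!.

By the ratio test, |a_{k+1}/a_k| = (k+1)²/[(2k+1)·(2k+2)] → 1/4.
Convergence for |x + 3| · 1/4 < 1, i.e. |x + 3| < 4. So R = 4.

R = 4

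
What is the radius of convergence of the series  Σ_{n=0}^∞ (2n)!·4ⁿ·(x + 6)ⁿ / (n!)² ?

R = 1/16

By the ratio test, |a_{n+1}/a_n| = (2n+1)·(2n+2)/(n+1)² · 4 → 16.
Convergence for |x + 6| · 16 < 1, i.e. |x + 6| < 1/16. So R = 1/16.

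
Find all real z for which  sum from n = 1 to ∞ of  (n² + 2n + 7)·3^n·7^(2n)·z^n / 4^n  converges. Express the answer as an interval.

(-4/147, 4/147)

Ratio test: |a_{n+1}/a_n| = [((n+1)² + 2(n+1) + 7)/(n² + 2n + 7)] · 3·49/4 → 147/4 as n → ∞.
The series converges when 147/4 · |z| < 1, giving R = 4/147.
Endpoint z = 4/147: the terms do not tend to 0, so the series diverges.
When z = -4/147, the n-th term does not approach 0; divergence by the term test.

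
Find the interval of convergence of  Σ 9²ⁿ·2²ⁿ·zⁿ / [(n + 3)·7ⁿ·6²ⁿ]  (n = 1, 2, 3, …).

Ratio test: |a_{n+1}/a_n| = [(n + 3)/((n+1) + 3)] · 81·4/(7·36) → 9/7 as n → ∞.
The series converges when 9/7 · |z| < 1, giving R = 7/9.
When z = 7/9, the terms behave like c/n; limit comparison with the harmonic series gives divergence.
When z = -7/9, convergence follows from the alternating series test (terms decrease monotonically to 0).

[-7/9, 7/9)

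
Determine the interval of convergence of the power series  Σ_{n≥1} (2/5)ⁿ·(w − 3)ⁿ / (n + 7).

[1/2, 11/2)

Ratio test: |a_{n+1}/a_n| = [(n + 7)/((n+1) + 7)] · 2/5 → 2/5 as n → ∞.
Thus R = 1/(2/5) = 5/2.
When w = 11/2, the terms behave like c/n; limit comparison with the harmonic series gives divergence.
Endpoint w = 1/2: the terms alternate in sign and decrease monotonically to 0 in absolute value (size ~ c/n), so the alternating series test gives convergence.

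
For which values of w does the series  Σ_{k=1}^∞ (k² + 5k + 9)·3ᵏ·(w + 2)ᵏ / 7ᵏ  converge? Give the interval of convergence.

(-13/3, 1/3)

Apply the ratio test: |a_{k+1}| / |a_k| = [((k+1)² + 5(k+1) + 9)/(k² + 5k + 9)] · 3/7, which tends to 3/7 as k → ∞.
Convergence for |w + 2| · 3/7 < 1, i.e. |w + 2| < 7/3. So R = 7/3.
When w = 1/3, the terms do not tend to 0, so the series diverges.
When w = -13/3, the terms have absolute value of order k², which does not tend to 0, so the series diverges by the divergence test.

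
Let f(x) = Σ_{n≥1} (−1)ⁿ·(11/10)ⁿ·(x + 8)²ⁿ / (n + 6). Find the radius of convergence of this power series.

R = √110/11

The ratio of consecutive coefficients is [(n + 6)/((n+1) + 6)] · 11/10 → 11/10.
Successive powers of (x + 8) differ by 2, so the series converges when |x + 8|² · 11/10 < 1, i.e. |x + 8| < √(10/11). So R = √110/11.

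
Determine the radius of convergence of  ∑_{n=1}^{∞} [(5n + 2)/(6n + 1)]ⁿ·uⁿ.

By the Cauchy root test, |a_n|^(1/n) = (5n + 2)/(6n + 1) → 5/6.
Convergence for |u| · 5/6 < 1, i.e. |u| < 6/5. So R = 6/5.

R = 6/5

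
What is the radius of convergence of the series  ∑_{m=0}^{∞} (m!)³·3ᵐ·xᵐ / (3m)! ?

Apply the ratio test: |a_{m+1}| / |a_m| = (m+1)³/[(3m+1)·(3m+2)·(3m+3)] · 3, which tends to 1/9 as m → ∞.
The series converges when 1/9 · |x| < 1, giving R = 9.

R = 9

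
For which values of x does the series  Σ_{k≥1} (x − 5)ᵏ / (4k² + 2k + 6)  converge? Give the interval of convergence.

The ratio of consecutive coefficients is (4k² + 2k + 6)/(4(k+1)² + 2(k+1) + 6) → 1.
Convergence for |x − 5| < 1, so R = 1.
Check x = 6: absolute convergence follows by limit comparison with Σ 1/k².
Endpoint x = 4: absolute convergence follows by limit comparison with Σ 1/k².

[4, 6]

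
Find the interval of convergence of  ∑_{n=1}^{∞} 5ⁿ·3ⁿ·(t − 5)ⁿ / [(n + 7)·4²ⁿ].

[59/15, 91/15)

Ratio test: |a_{n+1}/a_n| = [(n + 7)/((n+1) + 7)] · 5·3/16 → 15/16 as n → ∞.
Convergence for |t − 5| · 15/16 < 1, i.e. |t − 5| < 16/15. So R = 16/15.
Check t = 91/15: the terms are asymptotic to a nonzero constant times 1/n, so the series diverges by limit comparison with Σ 1/n.
When t = 59/15, convergence follows from the alternating series test (terms decrease monotonically to 0).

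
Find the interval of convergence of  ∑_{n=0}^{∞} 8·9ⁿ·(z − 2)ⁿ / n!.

(−∞, ∞)

Ratio test: |a_{n+1}/a_n| = 8/8 · 9 · 1/(n+1) → 0 as n → ∞.
The limit is 0, so the series converges for all z; R = ∞.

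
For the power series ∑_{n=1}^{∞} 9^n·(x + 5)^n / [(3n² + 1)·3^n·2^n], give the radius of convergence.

Apply the ratio test: |a_{n+1}| / |a_n| = [(3n² + 1)/(3(n+1)² + 1)] · 9/(3·2), which tends to 3/2 as n → ∞.
The series converges when 3/2 · |x + 5| < 1, giving R = 2/3.

R = 2/3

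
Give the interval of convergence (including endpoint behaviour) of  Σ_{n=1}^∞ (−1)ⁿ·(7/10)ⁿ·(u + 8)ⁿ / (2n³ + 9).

[-66/7, -46/7]

By the ratio test, |a_{n+1}/a_n| = [(2n³ + 9)/(2(n+1)³ + 9)] · 7/10 → 7/10.
The series converges when 7/10 · |u + 8| < 1, giving R = 10/7.
Check u = -46/7: the series is dominated by a constant times Σ 1/n³, which converges (p = 3 > 1).
When u = -66/7, the terms are on the order of 1/n³, so the series converges absolutely by comparison with the p-series (p = 3 > 1).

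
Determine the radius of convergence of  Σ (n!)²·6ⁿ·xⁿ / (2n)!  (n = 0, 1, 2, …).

By the ratio test, |a_{n+1}/a_n| = (n+1)²/[(2n+1)·(2n+2)] · 6 → 3/2.
Thus R = 1/(3/2) = 2/3.

R = 2/3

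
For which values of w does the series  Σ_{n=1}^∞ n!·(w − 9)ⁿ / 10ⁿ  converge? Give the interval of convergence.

By the ratio test, |a_{n+1}/a_n| = (n+1) · 1/10 → ∞.
Since the ratio → ∞, the series diverges for every w ≠ 9, and R = 0.

{9}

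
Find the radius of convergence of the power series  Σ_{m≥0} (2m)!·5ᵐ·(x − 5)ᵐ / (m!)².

R = 1/20

Ratio test: |a_{m+1}/a_m| = (2m+1)·(2m+2)/(m+1)² · 5 → 20 as m → ∞.
Hence the series converges for |x − 5| < 1/(20) = 1/20, so the radius of convergence is 1/20.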